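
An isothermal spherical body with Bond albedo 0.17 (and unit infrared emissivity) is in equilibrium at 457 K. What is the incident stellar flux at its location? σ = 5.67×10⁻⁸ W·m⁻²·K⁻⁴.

(1−a)S·πr² = σ·4πr²·T⁴ ⇒ S = 4σT⁴/(1−a).
S = 4·5.67×10⁻⁸·4.362×10¹⁰/0.830.

S ≈ 11900 W/m²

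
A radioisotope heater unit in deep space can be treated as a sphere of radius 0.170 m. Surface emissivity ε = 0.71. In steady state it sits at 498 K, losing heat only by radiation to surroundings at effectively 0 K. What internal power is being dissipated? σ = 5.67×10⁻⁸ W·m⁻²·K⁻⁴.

P ≈ 899 W

Steady state: P = εσA T⁴.
A = 4πr² = 0.3632 m²; T⁴ = (498)⁴ = 6.151×10¹⁰ K⁴.
P = 0.71 × 5.67×10⁻⁸ × 0.3632 × 6.151×10¹⁰.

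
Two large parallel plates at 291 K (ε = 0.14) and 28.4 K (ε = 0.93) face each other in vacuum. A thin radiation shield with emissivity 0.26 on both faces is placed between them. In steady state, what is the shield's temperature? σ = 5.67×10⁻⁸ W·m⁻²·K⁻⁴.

T_s ≈ 212 K

In steady state the net flux on the hot side equals that on the cold side.
σ(T₁⁴−T_s⁴)/D₁ = σ(T_s⁴−T₂⁴)/D₂, with D₁ = 1/ε₁+1/ε_s−1 = 9.989, D₂ = 1/ε_s+1/ε₂−1 = 3.921.
Solve for T_s⁴: T_s⁴ = (D₂·T₁⁴ + D₁·T₂⁴)/(D₁+D₂) = 2.022×10⁹ K⁴.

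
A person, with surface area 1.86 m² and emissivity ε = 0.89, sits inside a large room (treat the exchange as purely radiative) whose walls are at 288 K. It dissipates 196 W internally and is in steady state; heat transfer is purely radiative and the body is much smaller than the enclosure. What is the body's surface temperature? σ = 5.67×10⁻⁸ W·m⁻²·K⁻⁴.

For a small grey body in a large enclosure, net radiated power = εσA(T⁴ − T_w⁴).
Steady state: P = εσA(T⁴ − T_w⁴) with A = 1.86 m².
T⁴ = P/(εσA) + T_w⁴ = 196/(0.89·5.67×10⁻⁸·1.860) + (288)⁴
    = 2.088×10⁹ + 6.880×10⁹ = 8.968×10⁹ K⁴.

T ≈ 308 K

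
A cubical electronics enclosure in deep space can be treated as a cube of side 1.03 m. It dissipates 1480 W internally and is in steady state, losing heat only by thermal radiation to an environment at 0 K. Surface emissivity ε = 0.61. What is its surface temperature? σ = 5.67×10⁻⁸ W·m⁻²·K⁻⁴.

Steady state: internal power = radiated power, P = εσA T⁴.
Radiating area A = 6L² = 6.365 m².
T⁴ = P/(εσA) = 1480/(0.61·5.67×10⁻⁸·6.365) = 6.722×10⁹ K⁴.
T = (6.722×10⁹)^(1/4).

T ≈ 286 K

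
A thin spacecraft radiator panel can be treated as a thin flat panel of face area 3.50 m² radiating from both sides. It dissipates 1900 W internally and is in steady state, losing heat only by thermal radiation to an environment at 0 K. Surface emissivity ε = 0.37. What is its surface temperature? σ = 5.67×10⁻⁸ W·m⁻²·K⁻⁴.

T ≈ 337 K

Steady state: internal power = radiated power, P = εσA T⁴.
Radiating area A = 2·3.50 = 7.000 m².
T⁴ = P/(εσA) = 1900/(0.37·5.67×10⁻⁸·7.000) = 1.294×10¹⁰ K⁴.
T = (1.294×10¹⁰)^(1/4).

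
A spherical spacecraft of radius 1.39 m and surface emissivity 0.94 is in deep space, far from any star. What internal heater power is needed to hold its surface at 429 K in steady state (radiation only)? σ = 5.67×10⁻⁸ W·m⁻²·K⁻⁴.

P ≈ 43800 W

P = εσ·4πr²·T⁴.
4πr² = 24.28 m²; T⁴ = 3.387×10¹⁰ K⁴.
P = 0.94·5.67×10⁻⁸·24.28·3.387×10¹⁰.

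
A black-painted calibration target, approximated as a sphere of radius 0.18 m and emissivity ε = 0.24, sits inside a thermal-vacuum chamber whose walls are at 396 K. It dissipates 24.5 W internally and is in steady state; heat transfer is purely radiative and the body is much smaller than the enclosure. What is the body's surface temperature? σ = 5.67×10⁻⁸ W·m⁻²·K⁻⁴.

For a small grey body in a large enclosure, net radiated power = εσA(T⁴ − T_w⁴).
Steady state: P = εσA(T⁴ − T_w⁴) with A = 4πr² = 0.4072 m².
T⁴ = P/(εσA) + T_w⁴ = 24.5/(0.24·5.67×10⁻⁸·0.4072) + (396)⁴
    = 4.422×10⁹ + 2.459×10¹⁰ = 2.901×10¹⁰ K⁴.

T ≈ 413 K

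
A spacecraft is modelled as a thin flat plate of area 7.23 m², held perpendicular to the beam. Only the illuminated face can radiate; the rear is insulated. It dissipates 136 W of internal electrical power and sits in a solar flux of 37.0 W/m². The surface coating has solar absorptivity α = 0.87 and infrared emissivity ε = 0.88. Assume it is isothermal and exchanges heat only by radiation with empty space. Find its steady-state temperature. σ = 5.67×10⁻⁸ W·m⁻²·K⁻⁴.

At steady state, absorbed solar power + internal power = radiated power.
Absorbed: α·S·A_cross = 0.87·37.0·7.230 = 232.7 W (cross-section A).
Total input = 232.7 + 136 = 368.7 W.
Radiated: εσ·A_surf·T⁴ with A_surf = A = 7.230 m².
T⁴ = 368.7/(0.88·5.67×10⁻⁸·7.230) = 1.022×10⁹ K⁴.

T ≈ 179 K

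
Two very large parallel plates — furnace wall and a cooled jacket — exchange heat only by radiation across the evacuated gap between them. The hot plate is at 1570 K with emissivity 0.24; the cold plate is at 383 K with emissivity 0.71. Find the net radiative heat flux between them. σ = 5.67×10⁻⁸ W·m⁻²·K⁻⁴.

q ≈ 75000 W/m²

For two infinite grey parallel plates, q = σ(T₁⁴ − T₂⁴)/(1/ε₁ + 1/ε₂ − 1).
T₁⁴ − T₂⁴ = 6.076×10¹² − 2.152×10¹⁰ = 6.054×10¹² K⁴.
1/ε₁ + 1/ε₂ − 1 = 4.167 + 1.408 − 1 = 4.575.
q = 5.67×10⁻⁸ × 6.054×10¹² / 4.575.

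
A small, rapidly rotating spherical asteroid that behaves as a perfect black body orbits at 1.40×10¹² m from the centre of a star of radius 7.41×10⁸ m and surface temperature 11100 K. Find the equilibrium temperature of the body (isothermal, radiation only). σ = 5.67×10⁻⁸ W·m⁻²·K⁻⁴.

T ≈ 181 K

The star's surface emits σT_*⁴; at distance d the flux is S = σT_*⁴(R_*/d)².
S = 5.67×10⁻⁸·(11100)⁴·(7.41×10⁸/1.40×10¹²)² = 241.1 W/m².
For an isothermal sphere T⁴ = (1−a)S/(4σ) = 1.063×10⁹ K⁴.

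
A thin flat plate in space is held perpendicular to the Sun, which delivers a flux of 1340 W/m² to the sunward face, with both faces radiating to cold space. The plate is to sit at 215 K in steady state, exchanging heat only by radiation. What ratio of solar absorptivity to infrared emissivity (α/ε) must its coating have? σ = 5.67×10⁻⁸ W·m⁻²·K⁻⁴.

α/ε ≈ 0.181

Balance: αS·A = εσ·2A·T⁴ ⇒ α/ε = 2σT⁴/S.
α/ε = 2·5.67×10⁻⁸·(215)⁴/1340 = 2·5.67×10⁻⁸·2.137×10⁹/1340.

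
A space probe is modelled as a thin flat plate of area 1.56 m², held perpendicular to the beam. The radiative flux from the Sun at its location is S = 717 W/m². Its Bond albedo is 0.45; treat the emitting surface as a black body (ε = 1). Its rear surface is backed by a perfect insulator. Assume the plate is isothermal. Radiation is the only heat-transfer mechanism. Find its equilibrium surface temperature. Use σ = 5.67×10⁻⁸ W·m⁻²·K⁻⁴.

T ≈ 289 K

At equilibrium, absorbed power = emitted power.
Absorbing cross-section = A = 1.560 m²; emitting surface = A = 1.560 m² (ratio 1).
(1−a)S·A_cross = εσ·A_surf·T⁴  ⇒  T⁴ = (1−a)S/(1σ).
T⁴ = 0.550·717/(1·5.67×10⁻⁸) = 6.955×10⁹ K⁴.
T = (6.955×10⁹)^(1/4).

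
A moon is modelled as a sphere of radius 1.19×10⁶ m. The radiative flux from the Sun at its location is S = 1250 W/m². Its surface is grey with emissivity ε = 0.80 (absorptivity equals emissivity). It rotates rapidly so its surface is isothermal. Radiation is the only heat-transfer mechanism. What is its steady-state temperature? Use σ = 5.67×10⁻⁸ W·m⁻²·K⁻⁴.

At equilibrium, absorbed power = emitted power.
Absorbing cross-section = πr² = 4.449×10¹² m²; emitting surface = 4πr² = 1.780×10¹³ m² (ratio 4).
εS·A_cross = εσ·A_surf·T⁴  ⇒  T⁴ = S/(4σ)   (ε cancels).
T⁴ = 1250/(4·5.67×10⁻⁸) = 5.511×10⁹ K⁴.
T = (5.511×10⁹)^(1/4).

T ≈ 272 K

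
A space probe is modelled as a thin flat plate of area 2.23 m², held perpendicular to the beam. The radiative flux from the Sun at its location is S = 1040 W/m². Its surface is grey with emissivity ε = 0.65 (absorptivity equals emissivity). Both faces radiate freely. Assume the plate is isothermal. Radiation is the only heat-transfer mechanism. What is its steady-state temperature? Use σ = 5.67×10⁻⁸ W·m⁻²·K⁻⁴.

T ≈ 309 K

At equilibrium, absorbed power = emitted power.
Absorbing cross-section = A = 2.230 m²; emitting surface = 2A = 4.460 m² (ratio 2).
εS·A_cross = εσ·A_surf·T⁴  ⇒  T⁴ = S/(2σ)   (ε cancels).
T⁴ = 1040/(2·5.67×10⁻⁸) = 9.171×10⁹ K⁴.
T = (9.171×10⁹)^(1/4).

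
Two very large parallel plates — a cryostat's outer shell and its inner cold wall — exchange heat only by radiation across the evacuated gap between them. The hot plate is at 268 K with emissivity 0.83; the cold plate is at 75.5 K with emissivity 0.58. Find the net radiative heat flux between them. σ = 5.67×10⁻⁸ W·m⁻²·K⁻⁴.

q ≈ 151 W/m²

For two infinite grey parallel plates, q = σ(T₁⁴ − T₂⁴)/(1/ε₁ + 1/ε₂ − 1).
T₁⁴ − T₂⁴ = 5.159×10⁹ − 3.249×10⁷ = 5.126×10⁹ K⁴.
1/ε₁ + 1/ε₂ − 1 = 1.205 + 1.724 − 1 = 1.929.
q = 5.67×10⁻⁸ × 5.126×10⁹ / 1.929.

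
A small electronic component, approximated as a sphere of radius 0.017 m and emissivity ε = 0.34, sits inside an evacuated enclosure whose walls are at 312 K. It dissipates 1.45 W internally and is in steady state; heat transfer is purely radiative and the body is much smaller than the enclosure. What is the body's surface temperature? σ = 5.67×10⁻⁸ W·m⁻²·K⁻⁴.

For a small grey body in a large enclosure, net radiated power = εσA(T⁴ − T_w⁴).
Steady state: P = εσA(T⁴ − T_w⁴) with A = 4πr² = 0.003632 m².
T⁴ = P/(εσA) + T_w⁴ = 1.45/(0.34·5.67×10⁻⁸·0.003632) + (312)⁴
    = 2.071×10¹⁰ + 9.476×10⁹ = 3.019×10¹⁰ K⁴.

T ≈ 417 K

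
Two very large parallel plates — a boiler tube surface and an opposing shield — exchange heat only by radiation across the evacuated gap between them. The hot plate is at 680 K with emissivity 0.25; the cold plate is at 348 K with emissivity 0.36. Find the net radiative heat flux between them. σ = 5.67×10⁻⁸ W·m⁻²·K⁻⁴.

For two infinite grey parallel plates, q = σ(T₁⁴ − T₂⁴)/(1/ε₁ + 1/ε₂ − 1).
T₁⁴ − T₂⁴ = 2.138×10¹¹ − 1.467×10¹⁰ = 1.991×10¹¹ K⁴.
1/ε₁ + 1/ε₂ − 1 = 4.000 + 2.778 − 1 = 5.778.
q = 5.67×10⁻⁸ × 1.991×10¹¹ / 5.778.

q ≈ 1950 W/m²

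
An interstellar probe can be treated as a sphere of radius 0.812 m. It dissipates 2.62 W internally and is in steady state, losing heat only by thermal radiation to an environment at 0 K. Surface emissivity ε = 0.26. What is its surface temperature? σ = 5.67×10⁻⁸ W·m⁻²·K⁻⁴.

Steady state: internal power = radiated power, P = εσA T⁴.
Radiating area A = 4πr² = 8.286 m².
T⁴ = P/(εσA) = 2.62/(0.26·5.67×10⁻⁸·8.286) = 2.145×10⁷ K⁴.
T = (2.145×10⁷)^(1/4).

T ≈ 68.1 K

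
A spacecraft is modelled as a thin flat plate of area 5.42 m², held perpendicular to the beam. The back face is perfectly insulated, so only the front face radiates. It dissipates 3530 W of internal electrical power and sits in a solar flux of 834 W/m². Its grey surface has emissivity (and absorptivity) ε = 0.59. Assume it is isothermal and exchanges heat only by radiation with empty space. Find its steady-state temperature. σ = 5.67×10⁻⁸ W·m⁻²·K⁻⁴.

T ≈ 430 K

At steady state, absorbed solar power + internal power = radiated power.
Absorbed: α·S·A_cross = 0.59·834·5.420 = 2667 W (cross-section A).
Total input = 2667 + 3530 = 6197 W.
Radiated: εσ·A_surf·T⁴ with A_surf = A = 5.420 m².
T⁴ = 6197/(0.59·5.67×10⁻⁸·5.420) = 3.418×10¹⁰ K⁴.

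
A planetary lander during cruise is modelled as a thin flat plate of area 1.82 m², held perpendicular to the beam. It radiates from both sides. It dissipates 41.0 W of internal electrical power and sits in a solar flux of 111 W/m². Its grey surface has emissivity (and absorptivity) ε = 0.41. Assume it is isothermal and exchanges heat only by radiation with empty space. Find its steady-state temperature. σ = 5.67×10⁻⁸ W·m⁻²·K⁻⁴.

T ≈ 196 K

At steady state, absorbed solar power + internal power = radiated power.
Absorbed: α·S·A_cross = 0.41·111·1.820 = 82.83 W (cross-section A).
Total input = 82.83 + 41.0 = 123.8 W.
Radiated: εσ·A_surf·T⁴ with A_surf = 2A = 3.640 m².
T⁴ = 123.8/(0.41·5.67×10⁻⁸·3.640) = 1.463×10⁹ K⁴.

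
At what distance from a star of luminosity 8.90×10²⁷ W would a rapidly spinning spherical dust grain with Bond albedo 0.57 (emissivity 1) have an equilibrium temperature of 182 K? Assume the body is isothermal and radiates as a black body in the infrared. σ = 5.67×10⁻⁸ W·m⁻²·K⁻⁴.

d ≈ 1.11×10¹² m

For an isothermal black-emitting sphere, (1−a)S·πr² = σ·4πr²·T⁴ ⇒ S = 4σT⁴/(1−a).
S = 4·5.67×10⁻⁸·(182)⁴/0.430 = 578.7 W/m².
Flux falls as S = L/(4πd²), so d = √(L/(4πS)) = √(8.90×10²⁷/(4π·578.7)).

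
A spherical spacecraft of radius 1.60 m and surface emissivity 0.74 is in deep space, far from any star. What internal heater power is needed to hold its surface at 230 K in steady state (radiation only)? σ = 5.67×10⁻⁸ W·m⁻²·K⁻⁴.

P ≈ 3780 W

P = εσ·4πr²·T⁴.
4πr² = 32.17 m²; T⁴ = 2.798×10⁹ K⁴.
P = 0.74·5.67×10⁻⁸·32.17·2.798×10⁹.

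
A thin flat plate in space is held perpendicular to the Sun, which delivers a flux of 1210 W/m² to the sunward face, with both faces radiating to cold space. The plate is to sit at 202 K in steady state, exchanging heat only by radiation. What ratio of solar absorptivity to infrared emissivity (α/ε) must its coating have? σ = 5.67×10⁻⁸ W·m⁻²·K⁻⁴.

Balance: αS·A = εσ·2A·T⁴ ⇒ α/ε = 2σT⁴/S.
α/ε = 2·5.67×10⁻⁸·(202)⁴/1210 = 2·5.67×10⁻⁸·1.665×10⁹/1210.

α/ε ≈ 0.156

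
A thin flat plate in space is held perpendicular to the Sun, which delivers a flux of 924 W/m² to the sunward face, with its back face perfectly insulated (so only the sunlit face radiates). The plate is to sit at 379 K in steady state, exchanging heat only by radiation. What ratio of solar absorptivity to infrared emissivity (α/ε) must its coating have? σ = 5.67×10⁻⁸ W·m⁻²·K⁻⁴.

α/ε ≈ 1.27

Balance: αS·A = εσ·1A·T⁴ ⇒ α/ε = σT⁴/S.
α/ε = 5.67×10⁻⁸·(379)⁴/924 = 5.67×10⁻⁸·2.063×10¹⁰/924.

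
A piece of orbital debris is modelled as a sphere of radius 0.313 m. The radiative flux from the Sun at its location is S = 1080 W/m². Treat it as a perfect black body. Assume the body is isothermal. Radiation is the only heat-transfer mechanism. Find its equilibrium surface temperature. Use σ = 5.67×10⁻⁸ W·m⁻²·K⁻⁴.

T ≈ 263 K

At equilibrium, absorbed power = emitted power.
Absorbing cross-section = πr² = 0.3078 m²; emitting surface = 4πr² = 1.231 m² (ratio 4).
S·A_cross = εσ·A_surf·T⁴  ⇒  T⁴ = S/(4σ).
T⁴ = 1.00·1080/(4·5.67×10⁻⁸) = 4.762×10⁹ K⁴.
T = (4.762×10⁹)^(1/4).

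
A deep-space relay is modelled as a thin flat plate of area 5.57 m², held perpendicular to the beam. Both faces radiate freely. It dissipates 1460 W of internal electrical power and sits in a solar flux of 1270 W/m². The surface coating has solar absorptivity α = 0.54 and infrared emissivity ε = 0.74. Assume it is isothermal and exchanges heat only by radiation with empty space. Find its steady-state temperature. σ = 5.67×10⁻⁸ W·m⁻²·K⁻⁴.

T ≈ 326 K

At steady state, absorbed solar power + internal power = radiated power.
Absorbed: α·S·A_cross = 0.54·1270·5.570 = 3820 W (cross-section A).
Total input = 3820 + 1460 = 5280 W.
Radiated: εσ·A_surf·T⁴ with A_surf = 2A = 11.14 m².
T⁴ = 5280/(0.74·5.67×10⁻⁸·11.14) = 1.130×10¹⁰ K⁴.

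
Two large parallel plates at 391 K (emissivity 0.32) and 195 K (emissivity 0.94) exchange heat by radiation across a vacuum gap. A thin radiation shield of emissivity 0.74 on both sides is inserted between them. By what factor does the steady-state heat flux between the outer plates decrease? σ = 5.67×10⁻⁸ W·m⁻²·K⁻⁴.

factor ≈ 1.53

Without shield: q₀ = σΔ(T⁴)/(1/ε₁+1/ε₂−1) with denominator 3.189.
With shield the two gaps are in series; the resistances add: (1/ε₁+1/ε_s−1)+(1/ε_s+1/ε₂−1) = 3.476+1.415 = 4.892.
Heat-flux ratio q₀/q = 4.892/3.189.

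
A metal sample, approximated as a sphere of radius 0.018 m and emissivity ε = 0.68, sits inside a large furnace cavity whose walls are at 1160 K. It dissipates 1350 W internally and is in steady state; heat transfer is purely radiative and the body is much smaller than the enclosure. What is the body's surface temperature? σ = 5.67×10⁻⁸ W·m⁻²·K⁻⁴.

T ≈ 1800 K

For a small grey body in a large enclosure, net radiated power = εσA(T⁴ − T_w⁴).
Steady state: P = εσA(T⁴ − T_w⁴) with A = 4πr² = 0.004072 m².
T⁴ = P/(εσA) + T_w⁴ = 1350/(0.68·5.67×10⁻⁸·0.004072) + (1160)⁴
    = 8.600×10¹² + 1.811×10¹² = 1.041×10¹³ K⁴.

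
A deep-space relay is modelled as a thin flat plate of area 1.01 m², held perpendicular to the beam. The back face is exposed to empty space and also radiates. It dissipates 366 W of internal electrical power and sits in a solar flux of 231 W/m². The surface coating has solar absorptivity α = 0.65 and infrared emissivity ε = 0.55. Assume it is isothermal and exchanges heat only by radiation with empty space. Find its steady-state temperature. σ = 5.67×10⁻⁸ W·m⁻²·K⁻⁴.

At steady state, absorbed solar power + internal power = radiated power.
Absorbed: α·S·A_cross = 0.65·231·1.010 = 151.7 W (cross-section A).
Total input = 151.7 + 366 = 517.7 W.
Radiated: εσ·A_surf·T⁴ with A_surf = 2A = 2.020 m².
T⁴ = 517.7/(0.55·5.67×10⁻⁸·2.020) = 8.218×10⁹ K⁴.

T ≈ 301 K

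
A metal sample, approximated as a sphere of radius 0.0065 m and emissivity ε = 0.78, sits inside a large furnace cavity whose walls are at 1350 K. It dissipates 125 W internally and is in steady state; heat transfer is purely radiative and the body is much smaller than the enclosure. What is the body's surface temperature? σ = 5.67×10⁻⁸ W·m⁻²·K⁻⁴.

For a small grey body in a large enclosure, net radiated power = εσA(T⁴ − T_w⁴).
Steady state: P = εσA(T⁴ − T_w⁴) with A = 4πr² = 5.309×10⁻⁴ m².
T⁴ = P/(εσA) + T_w⁴ = 125/(0.78·5.67×10⁻⁸·5.309×10⁻⁴) + (1350)⁴
    = 5.323×10¹² + 3.322×10¹² = 8.645×10¹² K⁴.

T ≈ 1710 K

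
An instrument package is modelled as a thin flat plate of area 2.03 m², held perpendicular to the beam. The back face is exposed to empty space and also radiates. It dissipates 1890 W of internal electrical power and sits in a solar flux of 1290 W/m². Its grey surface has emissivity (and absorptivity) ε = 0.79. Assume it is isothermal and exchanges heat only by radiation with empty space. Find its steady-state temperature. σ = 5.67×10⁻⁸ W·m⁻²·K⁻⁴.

At steady state, absorbed solar power + internal power = radiated power.
Absorbed: α·S·A_cross = 0.79·1290·2.030 = 2069 W (cross-section A).
Total input = 2069 + 1890 = 3959 W.
Radiated: εσ·A_surf·T⁴ with A_surf = 2A = 4.060 m².
T⁴ = 3959/(0.79·5.67×10⁻⁸·4.060) = 2.177×10¹⁰ K⁴.

T ≈ 384 K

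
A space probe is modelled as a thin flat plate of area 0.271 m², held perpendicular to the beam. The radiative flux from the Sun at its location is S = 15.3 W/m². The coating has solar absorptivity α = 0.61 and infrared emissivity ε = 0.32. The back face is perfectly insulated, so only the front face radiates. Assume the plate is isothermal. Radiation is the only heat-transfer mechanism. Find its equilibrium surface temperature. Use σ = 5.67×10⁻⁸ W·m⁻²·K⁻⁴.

T ≈ 151 K

At equilibrium, absorbed power = emitted power.
Absorbing cross-section = A = 0.2710 m²; emitting surface = A = 0.2710 m² (ratio 1).
αS·A_cross = εσ·A_surf·T⁴  ⇒  T⁴ = αS/(ε·1σ).
T⁴ = 0.610·15.3/(0.32·1·5.67×10⁻⁸) = 5.144×10⁸ K⁴.
T = (5.144×10⁸)^(1/4).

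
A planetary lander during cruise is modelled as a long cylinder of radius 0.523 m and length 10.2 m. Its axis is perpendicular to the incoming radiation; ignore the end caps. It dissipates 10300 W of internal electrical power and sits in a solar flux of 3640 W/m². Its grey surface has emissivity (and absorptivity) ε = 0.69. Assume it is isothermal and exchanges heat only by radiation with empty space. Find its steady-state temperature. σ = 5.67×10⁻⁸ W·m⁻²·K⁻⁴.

T ≈ 410 K

At steady state, absorbed solar power + internal power = radiated power.
Absorbed: α·S·A_cross = 0.69·3640·10.67 = 26800 W (cross-section 2rL).
Total input = 26800 + 10300 = 37100 W.
Radiated: εσ·A_surf·T⁴ with A_surf = 2πrL = 33.52 m².
T⁴ = 37100/(0.69·5.67×10⁻⁸·33.52) = 2.829×10¹⁰ K⁴.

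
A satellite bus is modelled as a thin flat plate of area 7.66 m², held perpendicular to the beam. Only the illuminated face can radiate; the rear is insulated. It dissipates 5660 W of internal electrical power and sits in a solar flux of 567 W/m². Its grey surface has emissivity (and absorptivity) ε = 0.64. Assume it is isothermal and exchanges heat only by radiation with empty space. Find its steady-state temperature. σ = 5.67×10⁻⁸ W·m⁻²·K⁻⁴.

T ≈ 417 K

At steady state, absorbed solar power + internal power = radiated power.
Absorbed: α·S·A_cross = 0.64·567·7.660 = 2780 W (cross-section A).
Total input = 2780 + 5660 = 8440 W.
Radiated: εσ·A_surf·T⁴ with A_surf = A = 7.660 m².
T⁴ = 8440/(0.64·5.67×10⁻⁸·7.660) = 3.036×10¹⁰ K⁴.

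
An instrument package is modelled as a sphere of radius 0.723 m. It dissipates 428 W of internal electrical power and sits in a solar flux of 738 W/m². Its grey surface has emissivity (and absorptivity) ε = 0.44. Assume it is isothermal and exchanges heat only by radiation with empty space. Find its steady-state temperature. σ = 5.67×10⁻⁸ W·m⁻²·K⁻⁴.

At steady state, absorbed solar power + internal power = radiated power.
Absorbed: α·S·A_cross = 0.44·738·1.642 = 533.3 W (cross-section πr²).
Total input = 533.3 + 428 = 961.3 W.
Radiated: εσ·A_surf·T⁴ with A_surf = 4πr² = 6.569 m².
T⁴ = 961.3/(0.44·5.67×10⁻⁸·6.569) = 5.866×10⁹ K⁴.

T ≈ 277 K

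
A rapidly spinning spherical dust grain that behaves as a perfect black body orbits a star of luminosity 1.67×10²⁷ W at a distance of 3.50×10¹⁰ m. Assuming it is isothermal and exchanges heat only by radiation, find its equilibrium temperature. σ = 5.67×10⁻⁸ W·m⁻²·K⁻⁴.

First find the stellar flux at distance d: S = L/(4πd²) = 1.67×10²⁷/(4π·(3.50×10¹⁰)²) = 1.085×10⁵ W/m².
For an isothermal sphere, absorbed (1−a)S·πr² = emitted σ·4πr²·T⁴, so T⁴ = (1−a)S/(4σ).
T⁴ = 1.00·1.085×10⁵/(4·5.67×10⁻⁸) = 4.783×10¹¹ K⁴.

T ≈ 832 K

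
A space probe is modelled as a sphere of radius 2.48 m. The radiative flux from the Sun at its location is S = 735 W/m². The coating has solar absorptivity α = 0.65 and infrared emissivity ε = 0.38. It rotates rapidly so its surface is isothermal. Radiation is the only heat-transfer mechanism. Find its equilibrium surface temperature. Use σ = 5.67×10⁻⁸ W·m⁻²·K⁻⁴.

At equilibrium, absorbed power = emitted power.
Absorbing cross-section = πr² = 19.32 m²; emitting surface = 4πr² = 77.29 m² (ratio 4).
αS·A_cross = εσ·A_surf·T⁴  ⇒  T⁴ = αS/(ε·4σ).
T⁴ = 0.650·735/(0.38·4·5.67×10⁻⁸) = 5.543×10⁹ K⁴.
T = (5.543×10⁹)^(1/4).

T ≈ 273 K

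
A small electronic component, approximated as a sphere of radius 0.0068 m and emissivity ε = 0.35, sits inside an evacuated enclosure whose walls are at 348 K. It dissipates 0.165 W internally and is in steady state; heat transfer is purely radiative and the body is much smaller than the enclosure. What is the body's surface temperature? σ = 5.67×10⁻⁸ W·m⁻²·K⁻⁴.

T ≈ 413 K

For a small grey body in a large enclosure, net radiated power = εσA(T⁴ − T_w⁴).
Steady state: P = εσA(T⁴ − T_w⁴) with A = 4πr² = 5.811×10⁻⁴ m².
T⁴ = P/(εσA) + T_w⁴ = 0.165/(0.35·5.67×10⁻⁸·5.811×10⁻⁴) + (348)⁴
    = 1.431×10¹⁰ + 1.467×10¹⁰ = 2.898×10¹⁰ K⁴.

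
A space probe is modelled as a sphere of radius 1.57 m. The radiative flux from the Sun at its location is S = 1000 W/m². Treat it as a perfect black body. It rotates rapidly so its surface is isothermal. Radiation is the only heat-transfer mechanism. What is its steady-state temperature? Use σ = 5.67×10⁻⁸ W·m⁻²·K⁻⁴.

T ≈ 258 K

At equilibrium, absorbed power = emitted power.
Absorbing cross-section = πr² = 7.744 m²; emitting surface = 4πr² = 30.97 m² (ratio 4).
S·A_cross = εσ·A_surf·T⁴  ⇒  T⁴ = S/(4σ).
T⁴ = 1.00·1000/(4·5.67×10⁻⁸) = 4.409×10⁹ K⁴.
T = (4.409×10⁹)^(1/4).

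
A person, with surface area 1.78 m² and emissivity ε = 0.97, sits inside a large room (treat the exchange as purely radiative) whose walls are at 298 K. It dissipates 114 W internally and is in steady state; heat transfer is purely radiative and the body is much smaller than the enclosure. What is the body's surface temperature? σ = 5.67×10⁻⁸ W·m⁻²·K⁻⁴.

For a small grey body in a large enclosure, net radiated power = εσA(T⁴ − T_w⁴).
Steady state: P = εσA(T⁴ − T_w⁴) with A = 1.78 m².
T⁴ = P/(εσA) + T_w⁴ = 114/(0.97·5.67×10⁻⁸·1.780) + (298)⁴
    = 1.164×10⁹ + 7.886×10⁹ = 9.051×10⁹ K⁴.

T ≈ 308 K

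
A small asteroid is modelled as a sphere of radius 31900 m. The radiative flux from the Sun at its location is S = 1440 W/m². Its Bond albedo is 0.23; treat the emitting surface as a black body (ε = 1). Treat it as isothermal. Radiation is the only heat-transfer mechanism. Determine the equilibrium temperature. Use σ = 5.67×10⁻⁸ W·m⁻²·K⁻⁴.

At equilibrium, absorbed power = emitted power.
Absorbing cross-section = πr² = 3.197×10⁹ m²; emitting surface = 4πr² = 1.279×10¹⁰ m² (ratio 4).
(1−a)S·A_cross = εσ·A_surf·T⁴  ⇒  T⁴ = (1−a)S/(4σ).
T⁴ = 0.770·1440/(4·5.67×10⁻⁸) = 4.889×10⁹ K⁴.
T = (4.889×10⁹)^(1/4).

T ≈ 264 K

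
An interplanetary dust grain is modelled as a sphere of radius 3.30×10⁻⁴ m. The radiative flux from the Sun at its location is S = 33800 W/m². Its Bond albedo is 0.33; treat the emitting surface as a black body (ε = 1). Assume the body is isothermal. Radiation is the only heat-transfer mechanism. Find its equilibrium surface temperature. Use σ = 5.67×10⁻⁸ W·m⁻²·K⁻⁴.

T ≈ 562 K

At equilibrium, absorbed power = emitted power.
Absorbing cross-section = πr² = 3.421×10⁻⁷ m²; emitting surface = 4πr² = 1.368×10⁻⁶ m² (ratio 4).
(1−a)S·A_cross = εσ·A_surf·T⁴  ⇒  T⁴ = (1−a)S/(4σ).
T⁴ = 0.670·33800/(4·5.67×10⁻⁸) = 9.985×10¹⁰ K⁴.
T = (9.985×10¹⁰)^(1/4).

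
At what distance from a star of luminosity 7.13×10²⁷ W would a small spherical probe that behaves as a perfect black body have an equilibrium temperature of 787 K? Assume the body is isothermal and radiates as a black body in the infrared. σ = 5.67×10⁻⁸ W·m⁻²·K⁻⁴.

d ≈ 8.08×10¹⁰ m

For an isothermal black-emitting sphere, (1−a)S·πr² = σ·4πr²·T⁴ ⇒ S = 4σT⁴/(1−a).
S = 4·5.67×10⁻⁸·(787)⁴/1.00 = 87000 W/m².
Flux falls as S = L/(4πd²), so d = √(L/(4πS)) = √(7.13×10²⁷/(4π·87000)).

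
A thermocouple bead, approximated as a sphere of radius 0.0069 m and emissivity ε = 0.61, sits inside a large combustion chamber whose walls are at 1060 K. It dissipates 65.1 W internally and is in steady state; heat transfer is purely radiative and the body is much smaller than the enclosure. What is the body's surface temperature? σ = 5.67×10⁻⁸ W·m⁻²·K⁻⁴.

For a small grey body in a large enclosure, net radiated power = εσA(T⁴ − T_w⁴).
Steady state: P = εσA(T⁴ − T_w⁴) with A = 4πr² = 5.983×10⁻⁴ m².
T⁴ = P/(εσA) + T_w⁴ = 65.1/(0.61·5.67×10⁻⁸·5.983×10⁻⁴) + (1060)⁴
    = 3.146×10¹² + 1.262×10¹² = 4.408×10¹² K⁴.

T ≈ 1450 K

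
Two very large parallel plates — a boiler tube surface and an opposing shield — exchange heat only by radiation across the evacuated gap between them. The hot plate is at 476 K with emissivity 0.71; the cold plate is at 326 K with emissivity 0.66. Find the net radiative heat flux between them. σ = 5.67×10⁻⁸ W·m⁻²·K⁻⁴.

For two infinite grey parallel plates, q = σ(T₁⁴ − T₂⁴)/(1/ε₁ + 1/ε₂ − 1).
T₁⁴ − T₂⁴ = 5.134×10¹⁰ − 1.129×10¹⁰ = 4.004×10¹⁰ K⁴.
1/ε₁ + 1/ε₂ − 1 = 1.408 + 1.515 − 1 = 1.924.
q = 5.67×10⁻⁸ × 4.004×10¹⁰ / 1.924.

q ≈ 1180 W/m²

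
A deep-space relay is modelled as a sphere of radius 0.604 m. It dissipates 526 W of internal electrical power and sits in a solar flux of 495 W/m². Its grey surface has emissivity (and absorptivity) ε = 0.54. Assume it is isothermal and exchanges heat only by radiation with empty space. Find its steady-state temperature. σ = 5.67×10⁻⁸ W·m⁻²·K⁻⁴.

At steady state, absorbed solar power + internal power = radiated power.
Absorbed: α·S·A_cross = 0.54·495·1.146 = 306.4 W (cross-section πr²).
Total input = 306.4 + 526 = 832.4 W.
Radiated: εσ·A_surf·T⁴ with A_surf = 4πr² = 4.584 m².
T⁴ = 832.4/(0.54·5.67×10⁻⁸·4.584) = 5.930×10⁹ K⁴.

T ≈ 277 K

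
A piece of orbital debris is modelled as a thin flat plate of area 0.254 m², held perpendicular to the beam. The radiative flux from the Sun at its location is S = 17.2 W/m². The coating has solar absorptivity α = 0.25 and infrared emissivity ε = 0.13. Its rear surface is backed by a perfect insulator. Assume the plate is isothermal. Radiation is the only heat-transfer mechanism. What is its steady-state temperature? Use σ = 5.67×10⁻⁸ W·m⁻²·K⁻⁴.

T ≈ 155 K

At equilibrium, absorbed power = emitted power.
Absorbing cross-section = A = 0.2540 m²; emitting surface = A = 0.2540 m² (ratio 1).
αS·A_cross = εσ·A_surf·T⁴  ⇒  T⁴ = αS/(ε·1σ).
T⁴ = 0.250·17.2/(0.13·1·5.67×10⁻⁸) = 5.834×10⁸ K⁴.
T = (5.834×10⁸)^(1/4).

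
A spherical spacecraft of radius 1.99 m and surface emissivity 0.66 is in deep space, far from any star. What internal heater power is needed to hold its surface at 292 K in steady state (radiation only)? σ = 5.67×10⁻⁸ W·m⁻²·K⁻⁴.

P ≈ 13500 W

P = εσ·4πr²·T⁴.
4πr² = 49.76 m²; T⁴ = 7.270×10⁹ K⁴.
P = 0.66·5.67×10⁻⁸·49.76·7.270×10⁹.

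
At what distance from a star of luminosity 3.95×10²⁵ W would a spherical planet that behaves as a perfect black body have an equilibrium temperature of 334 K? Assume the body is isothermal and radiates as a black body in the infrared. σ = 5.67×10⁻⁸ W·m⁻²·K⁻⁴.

d ≈ 3.34×10¹⁰ m

For an isothermal black-emitting sphere, (1−a)S·πr² = σ·4πr²·T⁴ ⇒ S = 4σT⁴/(1−a).
S = 4·5.67×10⁻⁸·(334)⁴/1.00 = 2822 W/m².
Flux falls as S = L/(4πd²), so d = √(L/(4πS)) = √(3.95×10²⁵/(4π·2822)).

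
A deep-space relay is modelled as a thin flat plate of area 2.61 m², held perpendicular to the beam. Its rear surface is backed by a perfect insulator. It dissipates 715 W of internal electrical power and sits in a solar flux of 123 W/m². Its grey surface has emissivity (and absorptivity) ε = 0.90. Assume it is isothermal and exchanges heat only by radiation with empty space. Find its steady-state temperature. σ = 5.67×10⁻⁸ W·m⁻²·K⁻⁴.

At steady state, absorbed solar power + internal power = radiated power.
Absorbed: α·S·A_cross = 0.90·123·2.610 = 288.9 W (cross-section A).
Total input = 288.9 + 715 = 1004 W.
Radiated: εσ·A_surf·T⁴ with A_surf = A = 2.610 m².
T⁴ = 1004/(0.90·5.67×10⁻⁸·2.610) = 7.538×10⁹ K⁴.

T ≈ 295 K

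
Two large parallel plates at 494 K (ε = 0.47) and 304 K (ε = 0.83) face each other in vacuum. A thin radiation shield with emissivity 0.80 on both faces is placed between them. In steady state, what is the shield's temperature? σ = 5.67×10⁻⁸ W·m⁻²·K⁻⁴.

T_s ≈ 409 K

In steady state the net flux on the hot side equals that on the cold side.
σ(T₁⁴−T_s⁴)/D₁ = σ(T_s⁴−T₂⁴)/D₂, with D₁ = 1/ε₁+1/ε_s−1 = 2.378, D₂ = 1/ε_s+1/ε₂−1 = 1.455.
Solve for T_s⁴: T_s⁴ = (D₂·T₁⁴ + D₁·T₂⁴)/(D₁+D₂) = 2.791×10¹⁰ K⁴.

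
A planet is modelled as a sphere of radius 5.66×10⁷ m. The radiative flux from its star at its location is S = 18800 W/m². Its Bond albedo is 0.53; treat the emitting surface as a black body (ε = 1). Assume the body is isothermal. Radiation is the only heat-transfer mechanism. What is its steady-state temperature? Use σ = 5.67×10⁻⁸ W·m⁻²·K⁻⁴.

T ≈ 444 K

At equilibrium, absorbed power = emitted power.
Absorbing cross-section = πr² = 1.006×10¹⁶ m²; emitting surface = 4πr² = 4.026×10¹⁶ m² (ratio 4).
(1−a)S·A_cross = εσ·A_surf·T⁴  ⇒  T⁴ = (1−a)S/(4σ).
T⁴ = 0.470·18800/(4·5.67×10⁻⁸) = 3.896×10¹⁰ K⁴.
T = (3.896×10¹⁰)^(1/4).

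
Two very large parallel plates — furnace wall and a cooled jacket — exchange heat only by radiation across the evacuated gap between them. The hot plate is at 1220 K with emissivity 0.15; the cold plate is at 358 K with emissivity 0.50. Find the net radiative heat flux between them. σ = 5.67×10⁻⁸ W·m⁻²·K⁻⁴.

For two infinite grey parallel plates, q = σ(T₁⁴ − T₂⁴)/(1/ε₁ + 1/ε₂ − 1).
T₁⁴ − T₂⁴ = 2.215×10¹² − 1.643×10¹⁰ = 2.199×10¹² K⁴.
1/ε₁ + 1/ε₂ − 1 = 6.667 + 2.000 − 1 = 7.667.
q = 5.67×10⁻⁸ × 2.199×10¹² / 7.667.

q ≈ 16300 W/m²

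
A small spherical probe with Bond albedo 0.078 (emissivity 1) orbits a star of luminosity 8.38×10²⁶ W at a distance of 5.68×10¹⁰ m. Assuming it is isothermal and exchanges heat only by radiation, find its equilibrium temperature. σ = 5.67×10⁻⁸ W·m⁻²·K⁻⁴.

First find the stellar flux at distance d: S = L/(4πd²) = 8.38×10²⁶/(4π·(5.68×10¹⁰)²) = 20670 W/m².
For an isothermal sphere, absorbed (1−a)S·πr² = emitted σ·4πr²·T⁴, so T⁴ = (1−a)S/(4σ).
T⁴ = 0.922·20670/(4·5.67×10⁻⁸) = 8.403×10¹⁰ K⁴.

T ≈ 538 K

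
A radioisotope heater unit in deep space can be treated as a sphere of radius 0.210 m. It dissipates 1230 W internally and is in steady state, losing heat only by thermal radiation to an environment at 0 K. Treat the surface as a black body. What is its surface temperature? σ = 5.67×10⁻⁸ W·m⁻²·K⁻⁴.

T ≈ 445 K

Steady state: internal power = radiated power, P = εσA T⁴.
Radiating area A = 4πr² = 0.5542 m².
T⁴ = P/(εσA) = 1230/(1.0·5.67×10⁻⁸·0.5542) = 3.914×10¹⁰ K⁴.
T = (3.914×10¹⁰)^(1/4).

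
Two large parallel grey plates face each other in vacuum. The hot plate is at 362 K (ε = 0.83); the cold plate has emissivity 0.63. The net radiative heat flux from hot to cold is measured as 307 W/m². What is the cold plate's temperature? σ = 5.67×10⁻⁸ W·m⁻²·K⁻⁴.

q = σ(T₁⁴ − T₂⁴)/(1/ε₁ + 1/ε₂ − 1); denominator = 1.792.
T₂⁴ = T₁⁴ − q·(1/ε₁+1/ε₂−1)/σ = 1.717×10¹⁰ − 307·1.792/5.67×10⁻⁸
    = 7.469×10⁹ K⁴.

T₂ ≈ 294 K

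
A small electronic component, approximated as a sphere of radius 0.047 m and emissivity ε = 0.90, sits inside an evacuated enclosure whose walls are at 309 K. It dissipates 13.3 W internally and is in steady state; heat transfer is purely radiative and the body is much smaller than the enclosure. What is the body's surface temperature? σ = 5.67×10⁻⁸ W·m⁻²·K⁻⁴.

T ≈ 369 K

For a small grey body in a large enclosure, net radiated power = εσA(T⁴ − T_w⁴).
Steady state: P = εσA(T⁴ − T_w⁴) with A = 4πr² = 0.02776 m².
T⁴ = P/(εσA) + T_w⁴ = 13.3/(0.90·5.67×10⁻⁸·0.02776) + (309)⁴
    = 9.389×10⁹ + 9.117×10⁹ = 1.851×10¹⁰ K⁴.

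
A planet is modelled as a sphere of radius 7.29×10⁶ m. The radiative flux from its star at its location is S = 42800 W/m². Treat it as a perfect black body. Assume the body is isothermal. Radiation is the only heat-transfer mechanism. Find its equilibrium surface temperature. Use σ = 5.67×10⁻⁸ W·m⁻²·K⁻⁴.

T ≈ 659 K

At equilibrium, absorbed power = emitted power.
Absorbing cross-section = πr² = 1.670×10¹⁴ m²; emitting surface = 4πr² = 6.678×10¹⁴ m² (ratio 4).
S·A_cross = εσ·A_surf·T⁴  ⇒  T⁴ = S/(4σ).
T⁴ = 1.00·42800/(4·5.67×10⁻⁸) = 1.887×10¹¹ K⁴.
T = (1.887×10¹¹)^(1/4).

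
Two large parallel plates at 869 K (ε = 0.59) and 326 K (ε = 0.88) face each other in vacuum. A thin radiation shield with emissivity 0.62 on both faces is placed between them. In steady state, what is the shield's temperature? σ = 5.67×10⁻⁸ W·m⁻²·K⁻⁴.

In steady state the net flux on the hot side equals that on the cold side.
σ(T₁⁴−T_s⁴)/D₁ = σ(T_s⁴−T₂⁴)/D₂, with D₁ = 1/ε₁+1/ε_s−1 = 2.308, D₂ = 1/ε_s+1/ε₂−1 = 1.749.
Solve for T_s⁴: T_s⁴ = (D₂·T₁⁴ + D₁·T₂⁴)/(D₁+D₂) = 2.523×10¹¹ K⁴.

T_s ≈ 709 K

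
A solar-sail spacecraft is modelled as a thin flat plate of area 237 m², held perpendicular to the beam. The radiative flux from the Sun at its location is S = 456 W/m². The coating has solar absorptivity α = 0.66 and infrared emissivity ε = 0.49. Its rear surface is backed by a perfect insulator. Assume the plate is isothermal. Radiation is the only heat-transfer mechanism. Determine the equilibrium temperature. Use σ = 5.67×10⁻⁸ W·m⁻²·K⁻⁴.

At equilibrium, absorbed power = emitted power.
Absorbing cross-section = A = 237.0 m²; emitting surface = A = 237.0 m² (ratio 1).
αS·A_cross = εσ·A_surf·T⁴  ⇒  T⁴ = αS/(ε·1σ).
T⁴ = 0.660·456/(0.49·1·5.67×10⁻⁸) = 1.083×10¹⁰ K⁴.
T = (1.083×10¹⁰)^(1/4).

T ≈ 323 K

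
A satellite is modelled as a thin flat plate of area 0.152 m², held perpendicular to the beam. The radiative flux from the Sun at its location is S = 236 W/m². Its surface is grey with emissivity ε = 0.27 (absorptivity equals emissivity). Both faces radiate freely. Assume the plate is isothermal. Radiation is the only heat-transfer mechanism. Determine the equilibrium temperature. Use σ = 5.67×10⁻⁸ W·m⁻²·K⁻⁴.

T ≈ 214 K

At equilibrium, absorbed power = emitted power.
Absorbing cross-section = A = 0.1520 m²; emitting surface = 2A = 0.3040 m² (ratio 2).
εS·A_cross = εσ·A_surf·T⁴  ⇒  T⁴ = S/(2σ)   (ε cancels).
T⁴ = 236/(2·5.67×10⁻⁸) = 2.081×10⁹ K⁴.
T = (2.081×10⁹)^(1/4).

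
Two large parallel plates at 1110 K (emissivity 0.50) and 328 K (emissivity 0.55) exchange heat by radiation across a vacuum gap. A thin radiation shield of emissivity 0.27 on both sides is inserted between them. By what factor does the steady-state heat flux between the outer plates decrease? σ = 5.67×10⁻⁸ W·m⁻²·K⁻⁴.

Without shield: q₀ = σΔ(T⁴)/(1/ε₁+1/ε₂−1) with denominator 2.818.
With shield the two gaps are in series; the resistances add: (1/ε₁+1/ε_s−1)+(1/ε_s+1/ε₂−1) = 4.704+4.522 = 9.226.
Heat-flux ratio q₀/q = 9.226/2.818.

factor ≈ 3.27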